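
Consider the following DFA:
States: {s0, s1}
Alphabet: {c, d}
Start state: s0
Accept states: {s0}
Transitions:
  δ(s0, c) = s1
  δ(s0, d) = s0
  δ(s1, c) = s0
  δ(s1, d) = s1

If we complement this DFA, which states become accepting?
Complement accept states = All states \ Original accept states
= {s0, s1} \ {s0}
{s1}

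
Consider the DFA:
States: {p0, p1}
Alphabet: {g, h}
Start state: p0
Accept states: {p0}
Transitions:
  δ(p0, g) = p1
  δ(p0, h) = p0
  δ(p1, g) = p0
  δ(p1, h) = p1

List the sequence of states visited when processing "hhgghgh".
read 'h': p0 → p0
  read 'h': p0 → p0
  read 'g': p0 → p1
  read 'g': p1 → p0
  read 'h': p0 → p0
  read 'g': p0 → p1
  read 'h': p1 → p1
p0 -> p0 -> p0 -> p1 -> p0 -> p0 -> p1 -> p1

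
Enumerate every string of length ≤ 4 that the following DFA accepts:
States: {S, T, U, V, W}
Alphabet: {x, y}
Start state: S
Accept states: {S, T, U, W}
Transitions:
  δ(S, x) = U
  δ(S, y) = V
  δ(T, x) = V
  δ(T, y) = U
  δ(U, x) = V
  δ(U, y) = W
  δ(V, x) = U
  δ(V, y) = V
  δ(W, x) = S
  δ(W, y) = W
ε, x, xy, yx, xxx, xyx, xyy, yxy, yyx, xxxy, xxyx, xyxx, xyyx, xyyy, yxxx, yxyx, yxyy, yyxy, yyyx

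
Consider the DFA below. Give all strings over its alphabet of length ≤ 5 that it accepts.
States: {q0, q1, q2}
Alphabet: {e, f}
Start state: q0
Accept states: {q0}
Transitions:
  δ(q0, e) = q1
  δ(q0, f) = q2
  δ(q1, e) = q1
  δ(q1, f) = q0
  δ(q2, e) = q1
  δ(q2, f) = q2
ε, ef, eef, fef, eeef, efef, feef, ffef, eeeef, eefef, efeef, effef, feeef, fefef, ffeef, fffef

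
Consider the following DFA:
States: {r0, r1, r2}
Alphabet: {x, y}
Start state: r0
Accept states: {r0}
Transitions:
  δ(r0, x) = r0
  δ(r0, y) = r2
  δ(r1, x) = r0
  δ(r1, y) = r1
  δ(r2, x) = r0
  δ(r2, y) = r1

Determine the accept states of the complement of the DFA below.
Complement accept states = All states \ Original accept states
= {r0, r1, r2} \ {r0}
{r1, r2}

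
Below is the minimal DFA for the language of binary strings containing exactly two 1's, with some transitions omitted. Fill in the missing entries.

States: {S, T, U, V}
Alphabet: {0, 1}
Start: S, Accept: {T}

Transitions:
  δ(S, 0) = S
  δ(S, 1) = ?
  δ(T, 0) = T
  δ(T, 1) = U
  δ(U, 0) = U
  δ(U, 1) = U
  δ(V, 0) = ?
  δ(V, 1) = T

From the language and accept set, identify what each state tracks — S: zero 1's; T: two 1's; U: ≥ three 1's (dead); V: one 1.
Each missing δ(q, a) is the state matching the new tracked value after reading a.
δ(S, 1) = V; δ(V, 0) = V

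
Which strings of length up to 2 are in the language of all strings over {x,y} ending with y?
y, xy, yy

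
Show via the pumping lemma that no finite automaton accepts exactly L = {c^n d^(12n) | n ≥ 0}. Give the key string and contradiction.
Assume L is regular with pumping length p. Idea: pumping the c-block breaks the 1:12 ratio.
Choose s = c^p d^(12p) (length 13p ≥ p). By the pumping lemma, s = xyz with |xy| ≤ p, |y| > 0, so y = c^k with k ≥ 1. Then xy²z = c^(p+k) d^(12p). For this to be in L we would need 12p = 12(p+k), i.e. 12k = 0, contradicting k ≥ 1. So xy²z ∉ L.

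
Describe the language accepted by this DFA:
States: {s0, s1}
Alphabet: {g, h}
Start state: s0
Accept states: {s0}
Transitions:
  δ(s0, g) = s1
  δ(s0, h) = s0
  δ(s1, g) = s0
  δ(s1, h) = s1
Testing a few strings:
  'gg' → accept
  'hg' → reject
  'gh' → reject
  'g' → reject
State roles: s0=even number of g's so far; s1=odd number of g's so far
All strings over {g,h} with an even number of g's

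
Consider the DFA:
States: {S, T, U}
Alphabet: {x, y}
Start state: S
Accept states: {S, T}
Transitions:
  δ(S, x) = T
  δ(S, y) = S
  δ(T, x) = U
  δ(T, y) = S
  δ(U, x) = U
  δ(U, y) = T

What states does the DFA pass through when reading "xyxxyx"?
read 'x': S → T
  read 'y': T → S
  read 'x': S → T
  read 'x': T → U
  read 'y': U → T
  read 'x': T → U
S -> T -> S -> T -> U -> T -> U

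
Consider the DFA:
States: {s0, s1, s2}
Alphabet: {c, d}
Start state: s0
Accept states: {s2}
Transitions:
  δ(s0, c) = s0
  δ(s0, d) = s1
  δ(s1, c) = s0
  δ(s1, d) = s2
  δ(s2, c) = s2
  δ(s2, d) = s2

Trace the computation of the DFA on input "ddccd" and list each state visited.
read 'd': s0 → s1
  read 'd': s1 → s2
  read 'c': s2 → s2
  read 'c': s2 → s2
  read 'd': s2 → s2
s0 -> s1 -> s2 -> s2 -> s2 -> s2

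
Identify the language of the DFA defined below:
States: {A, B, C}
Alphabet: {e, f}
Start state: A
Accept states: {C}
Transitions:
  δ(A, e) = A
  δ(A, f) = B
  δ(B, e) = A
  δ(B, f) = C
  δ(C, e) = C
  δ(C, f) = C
Testing a few strings:
  'fefe' → reject
  'ff' → accept
  'efef' → reject
  'eeef' → reject
State roles: A=no progress toward ff; B=one trailing f; C=substring ff seen
All strings over {e,f} containing the substring ff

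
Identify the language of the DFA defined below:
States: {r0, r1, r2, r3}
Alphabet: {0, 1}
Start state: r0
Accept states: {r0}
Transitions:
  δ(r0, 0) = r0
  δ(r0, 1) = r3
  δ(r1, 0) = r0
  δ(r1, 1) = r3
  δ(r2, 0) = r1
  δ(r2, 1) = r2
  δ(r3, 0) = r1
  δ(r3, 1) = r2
Testing a few strings:
  '000' → accept
  '11' → reject
  '001' → reject
  '011' → reject
State roles: r0=value ≡ 0 (mod 4); r1=value ≡ 2 (mod 4); r2=value ≡ 3 (mod 4); r3=value ≡ 1 (mod 4)
All binary strings representing a multiple of 4 (read in base 2; leading zeros allowed and ε counts as 0)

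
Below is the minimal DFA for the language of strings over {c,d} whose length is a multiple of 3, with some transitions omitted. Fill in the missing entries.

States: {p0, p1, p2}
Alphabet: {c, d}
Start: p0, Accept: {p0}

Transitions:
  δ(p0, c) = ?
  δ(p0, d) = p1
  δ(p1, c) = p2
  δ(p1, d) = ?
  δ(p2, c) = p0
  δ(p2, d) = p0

From the language and accept set, identify what each state tracks — p0: length ≡ 0 (mod 3); p1: length ≡ 1 (mod 3); p2: length ≡ 2 (mod 3).
Each missing δ(q, a) is the state matching the new tracked value after reading a.
δ(p0, c) = p1; δ(p1, d) = p2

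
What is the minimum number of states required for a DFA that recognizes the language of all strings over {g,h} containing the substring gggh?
By Myhill–Nerode, count the distinguishable equivalence classes: 5 classes — one per longest suffix of the input that is a prefix of 'gggh' (lengths 0 through 3), plus an absorbing 'already seen gggh' class.
5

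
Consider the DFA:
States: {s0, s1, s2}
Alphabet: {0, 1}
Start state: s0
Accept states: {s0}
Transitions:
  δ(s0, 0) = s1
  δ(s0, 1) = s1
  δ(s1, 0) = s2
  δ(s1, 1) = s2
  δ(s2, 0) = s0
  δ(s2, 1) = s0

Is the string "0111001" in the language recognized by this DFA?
Processing string "0111001":
  s0 --0--> s1
  s1 --1--> s2
  s2 --1--> s0
  s0 --1--> s1
  s1 --0--> s2
  s2 --0--> s0
  s0 --1--> s1
Final state: s1
Accept states: {s0}
No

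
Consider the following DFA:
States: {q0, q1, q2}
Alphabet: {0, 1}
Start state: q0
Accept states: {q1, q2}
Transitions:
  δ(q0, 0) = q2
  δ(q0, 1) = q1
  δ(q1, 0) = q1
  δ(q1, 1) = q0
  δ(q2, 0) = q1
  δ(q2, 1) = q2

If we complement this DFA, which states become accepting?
Complement accept states = All states \ Original accept states
= {q0, q1, q2} \ {q1, q2}
{q0}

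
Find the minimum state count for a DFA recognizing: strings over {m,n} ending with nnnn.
By Myhill–Nerode, count the distinguishable equivalence classes: 5 classes — one per longest suffix of the input that is a prefix of 'nnnn' (lengths 0 through 4); only the length-4 class is accepting.
5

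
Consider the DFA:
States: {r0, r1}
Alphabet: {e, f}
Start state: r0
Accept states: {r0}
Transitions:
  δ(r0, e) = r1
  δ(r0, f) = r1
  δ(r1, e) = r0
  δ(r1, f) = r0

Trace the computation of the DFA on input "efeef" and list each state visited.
read 'e': r0 → r1
  read 'f': r1 → r0
  read 'e': r0 → r1
  read 'e': r1 → r0
  read 'f': r0 → r1
r0 -> r1 -> r0 -> r1 -> r0 -> r1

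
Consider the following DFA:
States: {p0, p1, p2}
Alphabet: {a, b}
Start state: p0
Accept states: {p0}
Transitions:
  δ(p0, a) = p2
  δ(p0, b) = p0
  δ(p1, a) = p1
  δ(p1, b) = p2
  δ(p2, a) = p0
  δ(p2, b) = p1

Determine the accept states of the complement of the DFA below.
Complement accept states = All states \ Original accept states
= {p0, p1, p2} \ {p0}
{p1, p2}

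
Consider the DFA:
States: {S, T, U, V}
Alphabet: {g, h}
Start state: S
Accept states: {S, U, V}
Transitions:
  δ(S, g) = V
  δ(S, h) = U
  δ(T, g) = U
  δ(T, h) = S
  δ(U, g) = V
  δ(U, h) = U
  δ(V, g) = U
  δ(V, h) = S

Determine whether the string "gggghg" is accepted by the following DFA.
Processing string "gggghg":
  S --g--> V
  V --g--> U
  U --g--> V
  V --g--> U
  U --h--> U
  U --g--> V
Final state: V
Accept states: {S, U, V}
Yes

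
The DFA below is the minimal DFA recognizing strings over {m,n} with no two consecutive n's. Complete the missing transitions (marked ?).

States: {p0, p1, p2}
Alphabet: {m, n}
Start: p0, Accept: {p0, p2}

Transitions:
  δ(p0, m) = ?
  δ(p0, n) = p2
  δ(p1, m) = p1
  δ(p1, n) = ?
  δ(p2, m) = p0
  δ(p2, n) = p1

From the language and accept set, identify what each state tracks — p0: last symbol not n (ok); p1: saw nn (dead); p2: last symbol n (ok).
Each missing δ(q, a) is the state matching the new tracked value after reading a.
δ(p0, m) = p0; δ(p1, n) = p1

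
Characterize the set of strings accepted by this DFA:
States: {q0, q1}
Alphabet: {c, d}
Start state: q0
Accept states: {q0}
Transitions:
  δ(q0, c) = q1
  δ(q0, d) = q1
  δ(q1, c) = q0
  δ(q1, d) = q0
Testing a few strings:
  'dcc' → reject
  'dc' → accept
  'ddc' → reject
  'cd' → accept
State roles: q0=even length so far; q1=odd length so far
All strings over {c,d} of even length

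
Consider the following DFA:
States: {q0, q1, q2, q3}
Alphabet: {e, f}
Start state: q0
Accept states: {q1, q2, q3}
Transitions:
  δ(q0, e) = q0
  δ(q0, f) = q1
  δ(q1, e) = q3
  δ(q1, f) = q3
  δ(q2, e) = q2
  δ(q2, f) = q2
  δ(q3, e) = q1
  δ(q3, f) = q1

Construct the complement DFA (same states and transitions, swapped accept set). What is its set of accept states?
Complement accept states = All states \ Original accept states
= {q0, q1, q2, q3} \ {q1, q2, q3}
{q0}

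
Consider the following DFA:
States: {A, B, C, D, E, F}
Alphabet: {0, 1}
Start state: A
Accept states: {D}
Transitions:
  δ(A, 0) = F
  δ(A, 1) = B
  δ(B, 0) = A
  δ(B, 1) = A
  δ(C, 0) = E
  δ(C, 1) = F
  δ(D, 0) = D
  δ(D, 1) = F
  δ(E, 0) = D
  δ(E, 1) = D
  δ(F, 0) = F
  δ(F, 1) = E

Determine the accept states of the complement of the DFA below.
Complement accept states = All states \ Original accept states
= {A, B, C, D, E, F} \ {D}
{A, B, C, E, F}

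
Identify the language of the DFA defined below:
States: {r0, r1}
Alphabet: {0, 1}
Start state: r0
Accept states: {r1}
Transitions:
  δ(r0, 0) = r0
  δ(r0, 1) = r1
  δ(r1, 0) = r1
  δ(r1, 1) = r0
Testing a few strings:
  '111' → accept
  '010' → accept
  '1' → accept
  '000' → reject
State roles: r0=even number of 1's so far; r1=odd number of 1's so far
All binary strings with an odd number of 1's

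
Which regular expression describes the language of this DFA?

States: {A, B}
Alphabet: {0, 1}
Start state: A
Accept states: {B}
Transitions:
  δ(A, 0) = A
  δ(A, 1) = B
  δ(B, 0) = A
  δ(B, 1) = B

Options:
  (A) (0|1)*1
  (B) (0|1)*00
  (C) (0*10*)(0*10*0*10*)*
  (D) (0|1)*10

Check each option against the DFA on short strings; one disagreement eliminates an option:
  (A) (0|1)*1: agrees with the DFA on every string of length ≤ 6
  (B) (0|1)*00: on '1' the DFA goes A → B and accepts (B ∈ Accept), but the regex does not match it → eliminate
  (C) (0*10*)(0*10*0*10*)*: on '10' the DFA goes A → B → A and rejects (A ∉ Accept), but the regex matches it → eliminate
  (D) (0|1)*10: on '1' the DFA goes A → B and accepts (B ∈ Accept), but the regex does not match it → eliminate
Only (A) is consistent with the DFA.
(A) (0|1)*1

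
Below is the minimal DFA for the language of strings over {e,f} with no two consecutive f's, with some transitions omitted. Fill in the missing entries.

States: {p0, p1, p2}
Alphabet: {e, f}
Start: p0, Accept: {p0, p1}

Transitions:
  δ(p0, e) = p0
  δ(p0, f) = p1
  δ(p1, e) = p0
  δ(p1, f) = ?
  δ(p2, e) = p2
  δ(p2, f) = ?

From the language and accept set, identify what each state tracks — p0: last symbol not f (ok); p1: last symbol f (ok); p2: saw ff (dead).
Each missing δ(q, a) is the state matching the new tracked value after reading a.
δ(p1, f) = p2; δ(p2, f) = p2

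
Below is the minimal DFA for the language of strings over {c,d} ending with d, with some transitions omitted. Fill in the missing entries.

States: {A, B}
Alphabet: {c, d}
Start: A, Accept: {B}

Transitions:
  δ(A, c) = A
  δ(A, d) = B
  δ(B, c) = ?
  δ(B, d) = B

From the language and accept set, identify what each state tracks — A: last symbol not d; B: last symbol is d.
Each missing δ(q, a) is the state matching the new tracked value after reading a.
δ(B, c) = A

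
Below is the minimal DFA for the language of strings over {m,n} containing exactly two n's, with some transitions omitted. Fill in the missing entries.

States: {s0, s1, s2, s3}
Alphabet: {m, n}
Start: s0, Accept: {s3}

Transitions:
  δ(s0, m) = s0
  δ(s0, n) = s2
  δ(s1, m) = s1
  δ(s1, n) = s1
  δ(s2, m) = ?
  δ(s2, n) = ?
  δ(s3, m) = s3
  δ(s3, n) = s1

From the language and accept set, identify what each state tracks — s0: zero n's; s1: ≥ three n's (dead); s2: one n; s3: two n's.
Each missing δ(q, a) is the state matching the new tracked value after reading a.
δ(s2, m) = s2; δ(s2, n) = s3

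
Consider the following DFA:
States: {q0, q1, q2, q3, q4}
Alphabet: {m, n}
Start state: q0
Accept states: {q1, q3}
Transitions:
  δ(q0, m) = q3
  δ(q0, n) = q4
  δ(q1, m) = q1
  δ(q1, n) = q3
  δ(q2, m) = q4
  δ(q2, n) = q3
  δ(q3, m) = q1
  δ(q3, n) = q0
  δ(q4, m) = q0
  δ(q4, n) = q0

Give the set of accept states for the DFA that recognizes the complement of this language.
Complement accept states = All states \ Original accept states
= {q0, q1, q2, q3, q4} \ {q1, q3}
{q0, q2, q4}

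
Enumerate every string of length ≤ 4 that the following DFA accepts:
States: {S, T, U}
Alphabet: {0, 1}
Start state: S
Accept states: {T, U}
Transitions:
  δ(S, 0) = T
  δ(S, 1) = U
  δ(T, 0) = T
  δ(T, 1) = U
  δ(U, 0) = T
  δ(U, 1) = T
0, 1, 00, 01, 10, 11, 000, 001, 010, 011, 100, 101, 110, 111, 0000, 0001, 0010, 0011, 0100, 0101, 0110, 0111, 1000, 1001, 1010, 1011, 1100, 1101, 1110, 1111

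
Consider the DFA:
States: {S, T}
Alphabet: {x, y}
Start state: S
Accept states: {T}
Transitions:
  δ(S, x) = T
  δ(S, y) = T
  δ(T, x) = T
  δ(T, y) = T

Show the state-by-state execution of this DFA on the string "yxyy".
read 'y': S → T
  read 'x': T → T
  read 'y': T → T
  read 'y': T → T
S -> T -> T -> T -> T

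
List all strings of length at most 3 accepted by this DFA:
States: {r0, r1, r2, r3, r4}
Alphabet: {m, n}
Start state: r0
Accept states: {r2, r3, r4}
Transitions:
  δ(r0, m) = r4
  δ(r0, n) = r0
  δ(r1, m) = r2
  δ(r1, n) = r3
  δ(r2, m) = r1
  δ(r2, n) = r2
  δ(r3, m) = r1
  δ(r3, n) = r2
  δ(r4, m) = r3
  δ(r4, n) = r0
m, mm, nm, mmn, mnm, nmm, nnm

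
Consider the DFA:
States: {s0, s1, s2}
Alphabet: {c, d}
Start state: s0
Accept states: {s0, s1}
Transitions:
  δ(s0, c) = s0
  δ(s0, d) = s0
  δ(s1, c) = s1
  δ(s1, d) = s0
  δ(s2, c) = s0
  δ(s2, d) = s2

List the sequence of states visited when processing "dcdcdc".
read 'd': s0 → s0
  read 'c': s0 → s0
  read 'd': s0 → s0
  read 'c': s0 → s0
  read 'd': s0 → s0
  read 'c': s0 → s0
s0 -> s0 -> s0 -> s0 -> s0 -> s0 -> s0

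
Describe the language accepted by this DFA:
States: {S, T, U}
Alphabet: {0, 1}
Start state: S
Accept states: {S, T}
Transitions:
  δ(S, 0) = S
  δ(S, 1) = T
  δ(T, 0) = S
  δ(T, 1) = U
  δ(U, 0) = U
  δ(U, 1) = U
Testing a few strings:
  '101' → accept
  '10' → accept
  '0101' → accept
  '0' → accept
State roles: S=last symbol not 1 (ok); T=last symbol 1 (ok); U=saw 11 (dead)
All binary strings with no two consecutive 1's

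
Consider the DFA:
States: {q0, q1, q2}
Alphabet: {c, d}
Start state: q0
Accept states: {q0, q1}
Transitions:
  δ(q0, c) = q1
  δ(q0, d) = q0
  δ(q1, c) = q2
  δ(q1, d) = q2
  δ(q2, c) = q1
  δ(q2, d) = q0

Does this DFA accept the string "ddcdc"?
Processing string "ddcdc":
  q0 --d--> q0
  q0 --d--> q0
  q0 --c--> q1
  q1 --d--> q2
  q2 --c--> q1
Final state: q1
Accept states: {q0, q1}
Yes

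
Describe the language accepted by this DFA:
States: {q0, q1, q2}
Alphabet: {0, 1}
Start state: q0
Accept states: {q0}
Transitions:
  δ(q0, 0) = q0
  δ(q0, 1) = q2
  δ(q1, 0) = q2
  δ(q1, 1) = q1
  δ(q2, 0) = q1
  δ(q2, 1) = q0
Testing a few strings:
  '0' → accept
  '010' → reject
  '0001' → reject
  '1111' → accept
State roles: q0=value ≡ 0 (mod 3); q1=value ≡ 2 (mod 3); q2=value ≡ 1 (mod 3)
All binary strings representing a multiple of 3 (read in base 2; leading zeros allowed and ε counts as 0)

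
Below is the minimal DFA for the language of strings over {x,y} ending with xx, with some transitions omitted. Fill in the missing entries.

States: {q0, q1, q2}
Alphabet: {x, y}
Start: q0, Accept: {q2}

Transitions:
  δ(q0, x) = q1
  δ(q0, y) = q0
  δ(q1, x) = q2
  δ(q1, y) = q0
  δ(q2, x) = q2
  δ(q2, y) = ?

From the language and accept set, identify what each state tracks — q0: last symbol not x; q1: one trailing x; q2: two trailing x's.
Each missing δ(q, a) is the state matching the new tracked value after reading a.
δ(q2, y) = q0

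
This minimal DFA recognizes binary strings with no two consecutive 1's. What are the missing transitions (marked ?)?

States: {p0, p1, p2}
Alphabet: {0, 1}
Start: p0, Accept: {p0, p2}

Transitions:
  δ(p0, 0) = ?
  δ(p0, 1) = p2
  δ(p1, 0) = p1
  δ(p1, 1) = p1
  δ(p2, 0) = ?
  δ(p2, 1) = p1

From the language and accept set, identify what each state tracks — p0: last symbol not 1 (ok); p1: saw 11 (dead); p2: last symbol 1 (ok).
Each missing δ(q, a) is the state matching the new tracked value after reading a.
δ(p0, 0) = p0; δ(p2, 0) = p0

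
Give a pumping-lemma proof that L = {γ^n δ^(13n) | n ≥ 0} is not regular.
Assume L is regular with pumping length p. Idea: pumping the γ-block breaks the 1:13 ratio.
Choose s = γ^p δ^(13p) (length 14p ≥ p). By the pumping lemma, s = xyz with |xy| ≤ p, |y| > 0, so y = γ^k with k ≥ 1. Then xy²z = γ^(p+k) δ^(13p). For this to be in L we would need 13p = 13(p+k), i.e. 13k = 0, contradicting k ≥ 1. So xy²z ∉ L.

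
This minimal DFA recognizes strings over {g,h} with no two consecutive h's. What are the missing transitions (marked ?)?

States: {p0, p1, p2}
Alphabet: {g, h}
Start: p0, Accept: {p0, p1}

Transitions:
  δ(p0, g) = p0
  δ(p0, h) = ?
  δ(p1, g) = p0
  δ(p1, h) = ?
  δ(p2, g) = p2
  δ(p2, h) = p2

From the language and accept set, identify what each state tracks — p0: last symbol not h (ok); p1: last symbol h (ok); p2: saw hh (dead).
Each missing δ(q, a) is the state matching the new tracked value after reading a.
δ(p0, h) = p1; δ(p1, h) = p2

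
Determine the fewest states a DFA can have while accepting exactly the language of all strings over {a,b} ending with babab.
By Myhill–Nerode, count the distinguishable equivalence classes: 6 classes — one per longest suffix of the input that is a prefix of 'babab' (lengths 0 through 5); only the length-5 class is accepting.
6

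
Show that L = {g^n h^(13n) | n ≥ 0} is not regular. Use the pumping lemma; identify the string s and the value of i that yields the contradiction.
Assume L is regular with pumping length p. Idea: pumping the g-block breaks the 1:13 ratio.
Choose s = g^p h^(13p) (length 14p ≥ p). By the pumping lemma, s = xyz with |xy| ≤ p, |y| > 0, so y = g^k with k ≥ 1. Then xy²z = g^(p+k) h^(13p). For this to be in L we would need 13p = 13(p+k), i.e. 13k = 0, contradicting k ≥ 1. So xy²z ∉ L.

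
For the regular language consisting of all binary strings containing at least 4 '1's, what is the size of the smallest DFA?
By Myhill–Nerode, count the distinguishable equivalence classes: 5 classes — having seen 0, 1, …, 3, or ≥4 copies of '1'; any two classes i < j (j ≤ 4) are distinguished by the string 1^(4−j), which takes class j to 4 copies (accepted) but leaves class i below 4 (rejected).
5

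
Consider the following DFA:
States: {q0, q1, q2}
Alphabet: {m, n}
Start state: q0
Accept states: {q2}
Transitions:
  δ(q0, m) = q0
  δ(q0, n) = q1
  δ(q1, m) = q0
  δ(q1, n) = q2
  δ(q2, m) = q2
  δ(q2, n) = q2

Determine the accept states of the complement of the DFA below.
Complement accept states = All states \ Original accept states
= {q0, q1, q2} \ {q2}
{q0, q1}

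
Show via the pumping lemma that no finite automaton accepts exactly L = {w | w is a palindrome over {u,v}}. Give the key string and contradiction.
Assume L is regular with pumping length p. Idea: pumping the leading u-block breaks the symmetry.
Choose s = u^p v u^p (a palindrome of length 2p+1 ≥ p). By the pumping lemma, s = xyz with |xy| ≤ p, |y| > 0, so y = u^k with k > 0 (xy lies entirely in the first u^p). Then xy²z = u^(p+k) v u^p, which is not a palindrome since p+k ≠ p.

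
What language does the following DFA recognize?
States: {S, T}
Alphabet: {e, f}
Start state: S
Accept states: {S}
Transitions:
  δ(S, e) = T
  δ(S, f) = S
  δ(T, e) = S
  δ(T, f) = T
Testing a few strings:
  'eee' → reject
  'fff' → accept
  'ef' → reject
  'efe' → accept
State roles: S=even number of e's so far; T=odd number of e's so far
All strings over {e,f} with an even number of e's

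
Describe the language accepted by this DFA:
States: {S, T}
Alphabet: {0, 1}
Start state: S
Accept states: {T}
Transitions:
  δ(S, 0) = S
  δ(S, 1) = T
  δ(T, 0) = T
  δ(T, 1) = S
Testing a few strings:
  '101' → reject
  '00' → reject
  '1' → accept
  '0' → reject
State roles: S=even number of 1's so far; T=odd number of 1's so far
All binary strings with an odd number of 1's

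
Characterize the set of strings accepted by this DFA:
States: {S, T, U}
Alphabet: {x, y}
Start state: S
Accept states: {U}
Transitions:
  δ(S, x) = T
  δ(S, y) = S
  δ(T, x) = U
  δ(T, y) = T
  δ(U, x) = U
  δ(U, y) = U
Testing a few strings:
  'yxyx' → accept
  'yx' → reject
  'xx' → accept
  'x' → reject
State roles: S=zero x's seen; T=one x seen; U=≥ two x's seen
All strings over {x,y} containing at least two x's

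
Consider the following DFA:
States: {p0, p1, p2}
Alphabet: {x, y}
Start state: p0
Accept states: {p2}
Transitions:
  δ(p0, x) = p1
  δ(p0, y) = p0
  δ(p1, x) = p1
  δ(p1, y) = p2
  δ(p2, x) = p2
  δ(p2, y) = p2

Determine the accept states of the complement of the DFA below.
Complement accept states = All states \ Original accept states
= {p0, p1, p2} \ {p2}
{p0, p1}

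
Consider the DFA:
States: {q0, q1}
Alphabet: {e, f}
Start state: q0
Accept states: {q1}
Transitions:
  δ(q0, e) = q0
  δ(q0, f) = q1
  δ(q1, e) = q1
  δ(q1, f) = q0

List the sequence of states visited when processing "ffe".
read 'f': q0 → q1
  read 'f': q1 → q0
  read 'e': q0 → q0
q0 -> q1 -> q0 -> q0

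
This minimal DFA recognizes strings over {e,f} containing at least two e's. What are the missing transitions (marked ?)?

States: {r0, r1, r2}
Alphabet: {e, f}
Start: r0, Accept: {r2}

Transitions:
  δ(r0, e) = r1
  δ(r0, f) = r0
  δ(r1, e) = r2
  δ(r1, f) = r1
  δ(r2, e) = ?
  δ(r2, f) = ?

From the language and accept set, identify what each state tracks — r0: zero e's seen; r1: one e seen; r2: ≥ two e's seen.
Each missing δ(q, a) is the state matching the new tracked value after reading a.
δ(r2, e) = r2; δ(r2, f) = r2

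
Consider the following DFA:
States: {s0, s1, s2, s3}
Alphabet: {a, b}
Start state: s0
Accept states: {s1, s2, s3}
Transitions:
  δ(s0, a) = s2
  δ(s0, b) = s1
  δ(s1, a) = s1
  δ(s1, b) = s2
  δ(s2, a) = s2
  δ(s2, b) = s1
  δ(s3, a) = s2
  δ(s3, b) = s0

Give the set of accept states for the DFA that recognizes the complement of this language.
Complement accept states = All states \ Original accept states
= {s0, s1, s2, s3} \ {s1, s2, s3}
{s0}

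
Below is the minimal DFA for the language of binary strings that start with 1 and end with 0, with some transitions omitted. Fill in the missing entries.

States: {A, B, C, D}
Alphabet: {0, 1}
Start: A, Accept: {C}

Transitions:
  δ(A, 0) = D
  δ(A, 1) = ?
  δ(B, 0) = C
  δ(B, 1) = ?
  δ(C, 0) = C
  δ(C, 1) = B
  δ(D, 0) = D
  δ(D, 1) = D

From the language and accept set, identify what each state tracks — A: no input read; B: started with 1, last symbol 1; C: started with 1, last symbol 0; D: started with 0 (dead).
Each missing δ(q, a) is the state matching the new tracked value after reading a.
δ(A, 1) = B; δ(B, 1) = B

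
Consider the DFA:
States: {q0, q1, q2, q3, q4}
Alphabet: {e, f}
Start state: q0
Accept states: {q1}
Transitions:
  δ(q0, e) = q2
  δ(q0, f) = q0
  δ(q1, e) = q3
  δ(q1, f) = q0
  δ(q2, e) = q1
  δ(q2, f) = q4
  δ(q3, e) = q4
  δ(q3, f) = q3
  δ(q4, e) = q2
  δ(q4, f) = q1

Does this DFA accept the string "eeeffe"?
Processing string "eeeffe":
  q0 --e--> q2
  q2 --e--> q1
  q1 --e--> q3
  q3 --f--> q3
  q3 --f--> q3
  q3 --e--> q4
Final state: q4
Accept states: {q1}
No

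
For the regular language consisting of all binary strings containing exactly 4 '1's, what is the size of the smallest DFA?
By Myhill–Nerode, count the distinguishable equivalence classes: 6 classes — having seen 0, 1, …, 4, or >4 copies of '1'; the count-4 class is the only accepting one and >4 is dead.
6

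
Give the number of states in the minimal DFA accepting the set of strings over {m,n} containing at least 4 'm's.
By Myhill–Nerode, count the distinguishable equivalence classes: 5 classes — having seen 0, 1, …, 3, or ≥4 copies of 'm'; any two classes i < j (j ≤ 4) are distinguished by the string m^(4−j), which takes class j to 4 copies (accepted) but leaves class i below 4 (rejected).
5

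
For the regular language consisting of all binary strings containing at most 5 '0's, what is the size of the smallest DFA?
By Myhill–Nerode, count the distinguishable equivalence classes: 7 classes — having seen 0, 1, …, 5, or >5 copies of '0'; counts 0 through 5 are accepting and >5 is dead.
7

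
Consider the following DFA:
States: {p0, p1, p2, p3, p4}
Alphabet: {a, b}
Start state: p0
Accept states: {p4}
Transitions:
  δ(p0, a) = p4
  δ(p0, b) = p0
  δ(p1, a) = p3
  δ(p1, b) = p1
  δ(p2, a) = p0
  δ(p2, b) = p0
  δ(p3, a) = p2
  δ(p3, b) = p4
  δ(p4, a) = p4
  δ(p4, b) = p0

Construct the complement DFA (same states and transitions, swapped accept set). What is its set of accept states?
Complement accept states = All states \ Original accept states
= {p0, p1, p2, p3, p4} \ {p4}
{p0, p1, p2, p3}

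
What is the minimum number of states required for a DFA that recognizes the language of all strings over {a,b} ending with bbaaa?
By Myhill–Nerode, count the distinguishable equivalence classes: 6 classes — one per longest suffix of the input that is a prefix of 'bbaaa' (lengths 0 through 5); only the length-5 class is accepting.
6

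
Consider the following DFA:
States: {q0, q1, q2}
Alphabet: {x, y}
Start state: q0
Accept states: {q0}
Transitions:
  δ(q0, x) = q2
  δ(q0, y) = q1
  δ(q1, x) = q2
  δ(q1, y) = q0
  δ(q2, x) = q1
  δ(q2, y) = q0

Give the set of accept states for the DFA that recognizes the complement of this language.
Complement accept states = All states \ Original accept states
= {q0, q1, q2} \ {q0}
{q1, q2}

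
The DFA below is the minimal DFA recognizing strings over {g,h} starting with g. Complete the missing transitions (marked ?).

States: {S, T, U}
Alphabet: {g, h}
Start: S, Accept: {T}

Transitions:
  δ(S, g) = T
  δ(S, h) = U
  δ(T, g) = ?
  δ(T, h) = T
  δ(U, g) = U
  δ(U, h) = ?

From the language and accept set, identify what each state tracks — S: no input read; T: started with g; U: started with h (dead).
Each missing δ(q, a) is the state matching the new tracked value after reading a.
δ(T, g) = T; δ(U, h) = U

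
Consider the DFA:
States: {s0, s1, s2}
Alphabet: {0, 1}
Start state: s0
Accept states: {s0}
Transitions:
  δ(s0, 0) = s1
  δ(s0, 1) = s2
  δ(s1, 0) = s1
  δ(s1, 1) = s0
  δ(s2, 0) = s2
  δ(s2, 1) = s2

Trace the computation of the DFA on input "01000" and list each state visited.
read '0': s0 → s1
  read '1': s1 → s0
  read '0': s0 → s1
  read '0': s1 → s1
  read '0': s1 → s1
s0 -> s1 -> s0 -> s1 -> s1 -> s1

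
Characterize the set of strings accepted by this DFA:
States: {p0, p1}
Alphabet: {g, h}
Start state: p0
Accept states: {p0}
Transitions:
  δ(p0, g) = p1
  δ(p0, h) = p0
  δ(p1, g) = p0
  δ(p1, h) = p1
Testing a few strings:
  'ggg' → reject
  'ghg' → accept
  'hhh' → accept
  'gg' → accept
State roles: p0=even number of g's so far; p1=odd number of g's so far
All strings over {g,h} with an even number of g's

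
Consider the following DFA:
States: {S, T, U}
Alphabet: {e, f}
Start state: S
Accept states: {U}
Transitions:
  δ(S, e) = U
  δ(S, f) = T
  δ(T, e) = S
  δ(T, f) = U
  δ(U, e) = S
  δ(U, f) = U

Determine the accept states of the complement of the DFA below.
Complement accept states = All states \ Original accept states
= {S, T, U} \ {U}
{S, T}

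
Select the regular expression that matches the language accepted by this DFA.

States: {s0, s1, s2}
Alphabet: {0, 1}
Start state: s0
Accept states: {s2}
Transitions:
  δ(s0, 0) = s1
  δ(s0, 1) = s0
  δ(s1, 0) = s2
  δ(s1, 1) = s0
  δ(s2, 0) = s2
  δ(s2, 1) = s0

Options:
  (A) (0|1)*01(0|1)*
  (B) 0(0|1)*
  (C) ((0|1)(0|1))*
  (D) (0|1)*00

Check each option against the DFA on short strings; one disagreement eliminates an option:
  (A) (0|1)*01(0|1)*: on '00' the DFA goes s0 → s1 → s2 and accepts (s2 ∈ Accept), but the regex does not match it → eliminate
  (B) 0(0|1)*: on '0' the DFA goes s0 → s1 and rejects (s1 ∉ Accept), but the regex matches it → eliminate
  (C) ((0|1)(0|1))*: on ε the DFA stays in s0 and rejects (s0 ∉ Accept), but the regex matches it → eliminate
  (D) (0|1)*00: agrees with the DFA on every string of length ≤ 6
Only (D) is consistent with the DFA.
(D) (0|1)*00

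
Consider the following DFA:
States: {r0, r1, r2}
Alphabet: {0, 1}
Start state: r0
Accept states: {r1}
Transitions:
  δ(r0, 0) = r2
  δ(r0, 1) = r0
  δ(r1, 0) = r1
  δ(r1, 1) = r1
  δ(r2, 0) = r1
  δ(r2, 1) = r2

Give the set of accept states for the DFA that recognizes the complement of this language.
Complement accept states = All states \ Original accept states
= {r0, r1, r2} \ {r1}
{r0, r2}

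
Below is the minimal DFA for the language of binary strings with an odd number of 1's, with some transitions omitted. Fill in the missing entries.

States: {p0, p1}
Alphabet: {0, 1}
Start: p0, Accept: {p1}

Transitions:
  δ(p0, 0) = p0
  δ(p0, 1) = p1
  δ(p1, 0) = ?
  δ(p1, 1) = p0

From the language and accept set, identify what each state tracks — p0: even number of 1's so far; p1: odd number of 1's so far.
Each missing δ(q, a) is the state matching the new tracked value after reading a.
δ(p1, 0) = p1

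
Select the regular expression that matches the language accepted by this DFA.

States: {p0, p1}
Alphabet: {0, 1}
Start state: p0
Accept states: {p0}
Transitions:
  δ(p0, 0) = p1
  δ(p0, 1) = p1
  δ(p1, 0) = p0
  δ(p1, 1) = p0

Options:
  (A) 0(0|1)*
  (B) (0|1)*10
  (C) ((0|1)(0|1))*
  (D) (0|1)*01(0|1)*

Check each option against the DFA on short strings; one disagreement eliminates an option:
  (A) 0(0|1)*: on ε the DFA stays in p0 and accepts (p0 ∈ Accept), but the regex does not match it → eliminate
  (B) (0|1)*10: on ε the DFA stays in p0 and accepts (p0 ∈ Accept), but the regex does not match it → eliminate
  (C) ((0|1)(0|1))*: agrees with the DFA on every string of length ≤ 6
  (D) (0|1)*01(0|1)*: on ε the DFA stays in p0 and accepts (p0 ∈ Accept), but the regex does not match it → eliminate
Only (C) is consistent with the DFA.
(C) ((0|1)(0|1))*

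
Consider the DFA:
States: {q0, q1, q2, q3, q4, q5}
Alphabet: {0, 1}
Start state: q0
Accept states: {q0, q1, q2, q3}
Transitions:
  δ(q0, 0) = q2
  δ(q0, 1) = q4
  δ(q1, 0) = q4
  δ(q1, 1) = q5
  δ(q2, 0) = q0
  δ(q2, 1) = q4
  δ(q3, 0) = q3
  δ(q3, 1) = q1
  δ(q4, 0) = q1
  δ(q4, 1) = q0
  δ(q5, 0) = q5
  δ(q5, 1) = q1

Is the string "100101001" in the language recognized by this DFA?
Processing string "100101001":
  q0 --1--> q4
  q4 --0--> q1
  q1 --0--> q4
  q4 --1--> q0
  q0 --0--> q2
  q2 --1--> q4
  q4 --0--> q1
  q1 --0--> q4
  q4 --1--> q0
Final state: q0
Accept states: {q0, q1, q2, q3}
Yes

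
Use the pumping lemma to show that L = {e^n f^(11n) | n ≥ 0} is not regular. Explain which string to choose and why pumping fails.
Assume L is regular with pumping length p. Idea: pumping the e-block breaks the 1:11 ratio.
Choose s = e^p f^(11p) (length 12p ≥ p). By the pumping lemma, s = xyz with |xy| ≤ p, |y| > 0, so y = e^k with k ≥ 1. Then xy²z = e^(p+k) f^(11p). For this to be in L we would need 11p = 11(p+k), i.e. 11k = 0, contradicting k ≥ 1. So xy²z ∉ L.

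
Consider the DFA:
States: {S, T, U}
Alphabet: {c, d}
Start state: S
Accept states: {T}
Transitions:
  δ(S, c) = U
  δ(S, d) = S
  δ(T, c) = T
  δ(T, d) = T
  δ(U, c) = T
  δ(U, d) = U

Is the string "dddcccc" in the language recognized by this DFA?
Processing string "dddcccc":
  S --d--> S
  S --d--> S
  S --d--> S
  S --c--> U
  U --c--> T
  T --c--> T
  T --c--> T
Final state: T
Accept states: {T}
Yes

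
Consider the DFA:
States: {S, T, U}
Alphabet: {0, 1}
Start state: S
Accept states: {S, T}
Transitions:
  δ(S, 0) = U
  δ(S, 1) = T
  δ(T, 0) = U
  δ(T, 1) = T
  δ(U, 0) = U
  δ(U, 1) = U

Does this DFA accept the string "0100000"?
Processing string "0100000":
  S --0--> U
  U --1--> U
  U --0--> U
  U --0--> U
  U --0--> U
  U --0--> U
  U --0--> U
Final state: U
Accept states: {S, T}
No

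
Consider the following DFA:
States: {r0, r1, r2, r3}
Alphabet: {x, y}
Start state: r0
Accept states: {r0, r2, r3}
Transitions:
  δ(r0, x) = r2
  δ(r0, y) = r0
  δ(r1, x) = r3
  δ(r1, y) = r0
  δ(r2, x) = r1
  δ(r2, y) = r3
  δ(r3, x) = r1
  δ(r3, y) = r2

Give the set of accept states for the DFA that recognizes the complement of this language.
Complement accept states = All states \ Original accept states
= {r0, r1, r2, r3} \ {r0, r2, r3}
{r1}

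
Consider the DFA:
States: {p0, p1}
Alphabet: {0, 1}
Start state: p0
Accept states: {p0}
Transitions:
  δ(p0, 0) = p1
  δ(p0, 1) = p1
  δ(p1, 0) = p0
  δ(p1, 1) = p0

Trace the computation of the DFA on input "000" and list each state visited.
read '0': p0 → p1
  read '0': p1 → p0
  read '0': p0 → p1
p0 -> p1 -> p0 -> p1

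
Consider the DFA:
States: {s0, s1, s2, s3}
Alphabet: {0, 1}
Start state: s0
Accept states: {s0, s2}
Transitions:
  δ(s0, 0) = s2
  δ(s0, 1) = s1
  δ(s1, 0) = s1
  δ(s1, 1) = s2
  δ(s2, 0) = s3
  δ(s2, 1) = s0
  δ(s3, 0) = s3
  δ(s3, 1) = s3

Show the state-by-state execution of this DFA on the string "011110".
read '0': s0 → s2
  read '1': s2 → s0
  read '1': s0 → s1
  read '1': s1 → s2
  read '1': s2 → s0
  read '0': s0 → s2
s0 -> s2 -> s0 -> s1 -> s2 -> s0 -> s2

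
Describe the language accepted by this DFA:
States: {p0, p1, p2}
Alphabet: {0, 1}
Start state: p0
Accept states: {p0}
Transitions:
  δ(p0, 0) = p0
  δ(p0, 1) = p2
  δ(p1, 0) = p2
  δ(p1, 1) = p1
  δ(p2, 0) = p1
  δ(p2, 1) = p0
Testing a few strings:
  '0000' → accept
  '0110' → accept
  '11' → accept
  '00' → accept
State roles: p0=value ≡ 0 (mod 3); p1=value ≡ 2 (mod 3); p2=value ≡ 1 (mod 3)
All binary strings representing a multiple of 3 (read in base 2; leading zeros allowed and ε counts as 0)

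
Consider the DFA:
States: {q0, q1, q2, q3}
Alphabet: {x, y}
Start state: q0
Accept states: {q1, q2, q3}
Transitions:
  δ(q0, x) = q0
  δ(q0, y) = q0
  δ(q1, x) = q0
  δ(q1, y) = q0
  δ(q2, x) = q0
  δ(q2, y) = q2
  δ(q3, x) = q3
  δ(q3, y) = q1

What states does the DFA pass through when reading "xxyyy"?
read 'x': q0 → q0
  read 'x': q0 → q0
  read 'y': q0 → q0
  read 'y': q0 → q0
  read 'y': q0 → q0
q0 -> q0 -> q0 -> q0 -> q0 -> q0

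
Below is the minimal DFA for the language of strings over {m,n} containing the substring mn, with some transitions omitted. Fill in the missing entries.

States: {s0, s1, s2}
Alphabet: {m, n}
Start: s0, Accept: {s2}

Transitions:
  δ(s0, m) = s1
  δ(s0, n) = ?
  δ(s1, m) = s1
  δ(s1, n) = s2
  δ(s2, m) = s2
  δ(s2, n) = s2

From the language and accept set, identify what each state tracks — s0: no m seen yet; s1: seen a m, waiting for n; s2: substring mn seen.
Each missing δ(q, a) is the state matching the new tracked value after reading a.
δ(s0, n) = s0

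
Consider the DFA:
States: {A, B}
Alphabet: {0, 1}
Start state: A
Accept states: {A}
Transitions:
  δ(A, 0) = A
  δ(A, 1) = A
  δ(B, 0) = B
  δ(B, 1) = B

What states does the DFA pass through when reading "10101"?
read '1': A → A
  read '0': A → A
  read '1': A → A
  read '0': A → A
  read '1': A → A
A -> A -> A -> A -> A -> A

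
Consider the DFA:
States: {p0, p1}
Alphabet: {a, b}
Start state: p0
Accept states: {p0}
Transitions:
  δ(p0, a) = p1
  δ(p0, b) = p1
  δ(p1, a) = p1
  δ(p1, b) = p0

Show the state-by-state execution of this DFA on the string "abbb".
read 'a': p0 → p1
  read 'b': p1 → p0
  read 'b': p0 → p1
  read 'b': p1 → p0
p0 -> p1 -> p0 -> p1 -> p0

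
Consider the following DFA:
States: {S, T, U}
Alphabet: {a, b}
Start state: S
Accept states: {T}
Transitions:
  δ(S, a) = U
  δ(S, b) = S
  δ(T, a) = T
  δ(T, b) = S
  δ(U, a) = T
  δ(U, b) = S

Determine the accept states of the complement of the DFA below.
Complement accept states = All states \ Original accept states
= {S, T, U} \ {T}
{S, U}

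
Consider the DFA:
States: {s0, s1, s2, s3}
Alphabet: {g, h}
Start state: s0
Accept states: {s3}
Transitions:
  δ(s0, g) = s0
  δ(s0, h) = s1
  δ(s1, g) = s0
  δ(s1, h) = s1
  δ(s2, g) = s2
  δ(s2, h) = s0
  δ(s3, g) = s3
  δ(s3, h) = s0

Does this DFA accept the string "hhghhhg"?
Processing string "hhghhhg":
  s0 --h--> s1
  s1 --h--> s1
  s1 --g--> s0
  s0 --h--> s1
  s1 --h--> s1
  s1 --h--> s1
  s1 --g--> s0
Final state: s0
Accept states: {s3}
No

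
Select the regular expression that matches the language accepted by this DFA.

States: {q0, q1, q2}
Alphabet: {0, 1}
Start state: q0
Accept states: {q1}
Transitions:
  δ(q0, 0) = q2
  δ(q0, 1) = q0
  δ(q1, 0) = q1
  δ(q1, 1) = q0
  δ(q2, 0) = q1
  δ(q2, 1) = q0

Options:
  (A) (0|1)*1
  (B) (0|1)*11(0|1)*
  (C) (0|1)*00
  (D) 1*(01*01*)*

Check each option against the DFA on short strings; one disagreement eliminates an option:
  (A) (0|1)*1: on '1' the DFA goes q0 → q0 and rejects (q0 ∉ Accept), but the regex matches it → eliminate
  (B) (0|1)*11(0|1)*: on '00' the DFA goes q0 → q2 → q1 and accepts (q1 ∈ Accept), but the regex does not match it → eliminate
  (C) (0|1)*00: agrees with the DFA on every string of length ≤ 6
  (D) 1*(01*01*)*: on ε the DFA stays in q0 and rejects (q0 ∉ Accept), but the regex matches it → eliminate
Only (C) is consistent with the DFA.
(C) (0|1)*00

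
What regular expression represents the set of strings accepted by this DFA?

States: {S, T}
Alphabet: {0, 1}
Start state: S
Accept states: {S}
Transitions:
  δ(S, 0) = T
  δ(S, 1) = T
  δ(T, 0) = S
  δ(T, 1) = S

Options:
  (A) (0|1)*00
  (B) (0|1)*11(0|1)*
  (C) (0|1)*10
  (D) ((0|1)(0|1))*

Check each option against the DFA on short strings; one disagreement eliminates an option:
  (A) (0|1)*00: on ε the DFA stays in S and accepts (S ∈ Accept), but the regex does not match it → eliminate
  (B) (0|1)*11(0|1)*: on ε the DFA stays in S and accepts (S ∈ Accept), but the regex does not match it → eliminate
  (C) (0|1)*10: on ε the DFA stays in S and accepts (S ∈ Accept), but the regex does not match it → eliminate
  (D) ((0|1)(0|1))*: agrees with the DFA on every string of length ≤ 6
Only (D) is consistent with the DFA.
(D) ((0|1)(0|1))*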